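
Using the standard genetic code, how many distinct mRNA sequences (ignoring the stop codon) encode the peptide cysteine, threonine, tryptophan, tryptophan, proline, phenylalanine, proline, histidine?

512

Cys: 2 codons.
Thr: 4 codons.
Trp: 1 codon.
Trp: 1 codon.
Pro: 4 codons.
Phe: 2 codons.
Pro: 4 codons.
His: 2 codons.
2 × 4 × 1 × 1 × 4 × 2 × 4 × 2 = 512.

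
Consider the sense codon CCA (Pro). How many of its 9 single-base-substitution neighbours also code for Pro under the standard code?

3

Position 1: none → 0 synonymous.
Position 2: none → 0 synonymous.
Position 3: CCU, CCC, CCG → 3 synonymous.
Total: 0 + 0 + 3 = 3.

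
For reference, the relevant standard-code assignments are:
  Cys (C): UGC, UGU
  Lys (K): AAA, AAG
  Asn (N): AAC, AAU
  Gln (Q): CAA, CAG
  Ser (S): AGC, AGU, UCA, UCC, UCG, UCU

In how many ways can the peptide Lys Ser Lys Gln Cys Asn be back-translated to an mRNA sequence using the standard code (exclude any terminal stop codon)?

Lys: 2 codons.
Ser: 6 codons.
Lys: 2 codons.
Gln: 2 codons.
Cys: 2 codons.
Asn: 2 codons.
2 × 6 × 2 × 2 × 2 × 2 = 192.

192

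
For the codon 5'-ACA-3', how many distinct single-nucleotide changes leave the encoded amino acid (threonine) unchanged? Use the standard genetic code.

3

Position 1: none → 0 synonymous.
Position 2: none → 0 synonymous.
Position 3: ACU, ACC, ACG → 3 synonymous.
Total: 0 + 0 + 3 = 3.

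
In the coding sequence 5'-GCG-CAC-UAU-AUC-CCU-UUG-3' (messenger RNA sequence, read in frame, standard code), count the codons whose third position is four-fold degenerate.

2

Codon 1 GCG (Ala): third position 4-fold.
Codon 2 CAC (His): third position 2-fold.
Codon 3 UAU (Tyr): third position 2-fold.
Codon 4 AUC (Ile): third position 3-fold.
Codon 5 CCU (Pro): third position 4-fold.
Codon 6 UUG (Leu): third position 2-fold.
Four-fold degenerate third positions: 2.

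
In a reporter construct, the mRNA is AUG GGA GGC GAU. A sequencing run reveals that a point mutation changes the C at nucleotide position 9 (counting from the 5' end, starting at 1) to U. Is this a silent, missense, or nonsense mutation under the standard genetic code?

Position 9 falls in codon 3: GGC → Gly.
After the substitution the codon is GGU → Gly.
Both encode Gly, so the change is synonymous.

silent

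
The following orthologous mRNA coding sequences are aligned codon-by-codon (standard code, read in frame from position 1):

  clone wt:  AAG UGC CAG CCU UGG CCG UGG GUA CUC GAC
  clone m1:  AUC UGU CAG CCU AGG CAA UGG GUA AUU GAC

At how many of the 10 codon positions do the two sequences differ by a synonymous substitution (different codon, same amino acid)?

Codon 1: AAG Lys / AUC Ile — nonsynonymous.
Codon 2: UGC Cys / UGU Cys — synonymous.
Codon 3: CAG Gln / CAG Gln — identical.
Codon 4: CCU Pro / CCU Pro — identical.
Codon 5: UGG Trp / AGG Arg — nonsynonymous.
Codon 6: CCG Pro / CAA Gln — nonsynonymous.
Codon 7: UGG Trp / UGG Trp — identical.
Codon 8: GUA Val / GUA Val — identical.
Codon 9: CUC Leu / AUU Ile — nonsynonymous.
Codon 10: GAC Asp / GAC Asp — identical.
Synonymous differences: 1.

1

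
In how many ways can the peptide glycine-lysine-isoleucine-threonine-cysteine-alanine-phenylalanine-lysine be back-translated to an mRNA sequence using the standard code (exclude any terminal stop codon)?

Gly: 4 codons.
Lys: 2 codons.
Ile: 3 codons.
Thr: 4 codons.
Cys: 2 codons.
Ala: 4 codons.
Phe: 2 codons.
Lys: 2 codons.
4 × 2 × 3 × 4 × 2 × 4 × 2 × 2 = 3072.

3072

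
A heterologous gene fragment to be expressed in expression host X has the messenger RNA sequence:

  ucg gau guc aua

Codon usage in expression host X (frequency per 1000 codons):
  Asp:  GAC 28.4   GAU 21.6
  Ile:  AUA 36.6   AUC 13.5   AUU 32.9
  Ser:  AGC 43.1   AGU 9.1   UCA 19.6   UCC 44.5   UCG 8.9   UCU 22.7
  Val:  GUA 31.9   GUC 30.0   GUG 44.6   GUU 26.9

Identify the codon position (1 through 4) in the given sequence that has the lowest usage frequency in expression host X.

1

Codon 1 UCG (Ser): 8.9 per 1000.
Codon 2 GAU (Asp): 21.6 per 1000.
Codon 3 GUC (Val): 30.0 per 1000.
Codon 4 AUA (Ile): 36.6 per 1000.
Lowest frequency is 8.9 at codon 1.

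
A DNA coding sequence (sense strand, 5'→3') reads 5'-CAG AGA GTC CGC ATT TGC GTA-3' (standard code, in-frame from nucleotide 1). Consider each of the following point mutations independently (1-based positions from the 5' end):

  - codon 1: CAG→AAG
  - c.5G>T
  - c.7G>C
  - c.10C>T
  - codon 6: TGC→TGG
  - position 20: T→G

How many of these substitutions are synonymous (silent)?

0

Codon 1: CAG (Gln) → AAG (Lys) — missense.
Codon 2: AGA (Arg) → ATA (Ile) — missense.
Codon 3: GTC (Val) → CTC (Leu) — missense.
Codon 4: CGC (Arg) → TGC (Cys) — missense.
Codon 6: TGC (Cys) → TGG (Trp) — missense.
Codon 7: GTA (Val) → GGA (Gly) — missense.
Synonymous: 0 of 6.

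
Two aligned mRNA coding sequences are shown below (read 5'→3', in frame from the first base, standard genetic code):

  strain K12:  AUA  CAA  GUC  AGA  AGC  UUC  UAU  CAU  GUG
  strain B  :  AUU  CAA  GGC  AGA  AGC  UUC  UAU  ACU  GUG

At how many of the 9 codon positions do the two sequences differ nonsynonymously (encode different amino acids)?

Codon 1: AUA Ile / AUU Ile — synonymous.
Codon 2: CAA Gln / CAA Gln — identical.
Codon 3: GUC Val / GGC Gly — nonsynonymous.
Codon 4: AGA Arg / AGA Arg — identical.
Codon 5: AGC Ser / AGC Ser — identical.
Codon 6: UUC Phe / UUC Phe — identical.
Codon 7: UAU Tyr / UAU Tyr — identical.
Codon 8: CAU His / ACU Thr — nonsynonymous.
Codon 9: GUG Val / GUG Val — identical.
Nonsynonymous differences: 2.

2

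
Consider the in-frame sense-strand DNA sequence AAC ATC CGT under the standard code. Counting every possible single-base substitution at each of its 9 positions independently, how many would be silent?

6

Codon 1 (AAC, Asn): 1 synonymous substitution.
Codon 2 (ATC, Ile): 2 synonymous substitutions.
Codon 3 (CGT, Arg): 3 synonymous substitutions.
Total: 1 + 2 + 3 = 6.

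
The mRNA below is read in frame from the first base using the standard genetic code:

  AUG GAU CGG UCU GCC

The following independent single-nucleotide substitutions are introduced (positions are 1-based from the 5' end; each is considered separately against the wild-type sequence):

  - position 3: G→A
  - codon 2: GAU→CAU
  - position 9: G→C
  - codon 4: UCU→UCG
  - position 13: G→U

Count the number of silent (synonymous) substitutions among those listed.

Codon 1: AUG (Met) → AUA (Ile) — missense.
Codon 2: GAU (Asp) → CAU (His) — missense.
Codon 3: CGG (Arg) → CGC (Arg) — synonymous.
Codon 4: UCU (Ser) → UCG (Ser) — synonymous.
Codon 5: GCC (Ala) → UCC (Ser) — missense.
Synonymous: 2 of 5.

2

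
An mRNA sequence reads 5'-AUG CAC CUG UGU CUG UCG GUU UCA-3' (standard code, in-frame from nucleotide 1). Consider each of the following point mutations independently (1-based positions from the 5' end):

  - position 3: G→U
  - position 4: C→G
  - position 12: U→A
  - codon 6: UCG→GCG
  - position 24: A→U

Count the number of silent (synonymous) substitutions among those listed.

1

Codon 1: AUG (Met) → AUU (Ile) — missense.
Codon 2: CAC (His) → GAC (Asp) — missense.
Codon 4: UGU (Cys) → UGA (Stop) — nonsense.
Codon 6: UCG (Ser) → GCG (Ala) — missense.
Codon 8: UCA (Ser) → UCU (Ser) — synonymous.
Synonymous: 1 of 5.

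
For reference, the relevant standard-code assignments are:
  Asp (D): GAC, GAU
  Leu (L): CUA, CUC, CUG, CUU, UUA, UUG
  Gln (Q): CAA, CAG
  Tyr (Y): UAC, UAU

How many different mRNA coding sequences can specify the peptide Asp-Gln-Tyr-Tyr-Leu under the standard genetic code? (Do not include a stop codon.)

Asp: 2 codons.
Gln: 2 codons.
Tyr: 2 codons.
Tyr: 2 codons.
Leu: 6 codons.
2 × 2 × 2 × 2 × 6 = 96.

96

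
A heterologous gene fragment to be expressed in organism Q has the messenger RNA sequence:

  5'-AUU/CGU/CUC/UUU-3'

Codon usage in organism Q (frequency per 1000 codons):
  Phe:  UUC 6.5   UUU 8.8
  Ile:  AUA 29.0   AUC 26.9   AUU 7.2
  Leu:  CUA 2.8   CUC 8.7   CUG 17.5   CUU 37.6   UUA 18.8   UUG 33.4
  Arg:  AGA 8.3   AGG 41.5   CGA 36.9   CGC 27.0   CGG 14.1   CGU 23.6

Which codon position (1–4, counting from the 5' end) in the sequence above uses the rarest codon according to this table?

1

Codon 1 AUU (Ile): 7.2 per 1000.
Codon 2 CGU (Arg): 23.6 per 1000.
Codon 3 CUC (Leu): 8.7 per 1000.
Codon 4 UUU (Phe): 8.8 per 1000.
Lowest frequency is 7.2 at codon 1.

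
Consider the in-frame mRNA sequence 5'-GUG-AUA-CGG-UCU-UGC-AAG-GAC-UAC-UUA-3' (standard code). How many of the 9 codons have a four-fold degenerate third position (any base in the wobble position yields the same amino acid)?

3

Codon 1 GUG (Val): third position 4-fold.
Codon 2 AUA (Ile): third position 3-fold.
Codon 3 CGG (Arg): third position 4-fold.
Codon 4 UCU (Ser): third position 4-fold.
Codon 5 UGC (Cys): third position 2-fold.
Codon 6 AAG (Lys): third position 2-fold.
Codon 7 GAC (Asp): third position 2-fold.
Codon 8 UAC (Tyr): third position 2-fold.
Codon 9 UUA (Leu): third position 2-fold.
Four-fold degenerate third positions: 3.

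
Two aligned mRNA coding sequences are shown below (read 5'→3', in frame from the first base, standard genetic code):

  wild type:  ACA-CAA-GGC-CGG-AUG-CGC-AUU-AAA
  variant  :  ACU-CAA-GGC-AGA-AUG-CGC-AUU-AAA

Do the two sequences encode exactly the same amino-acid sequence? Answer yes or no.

Codon 1: ACA Thr / ACU Thr — synonymous.
Codon 2: CAA Gln / CAA Gln — identical.
Codon 3: GGC Gly / GGC Gly — identical.
Codon 4: CGG Arg / AGA Arg — synonymous.
Codon 5: AUG Met / AUG Met — identical.
Codon 6: CGC Arg / CGC Arg — identical.
Codon 7: AUU Ile / AUU Ile — identical.
Codon 8: AAA Lys / AAA Lys — identical.
Nonsynonymous differences: 0 → same protein.

yes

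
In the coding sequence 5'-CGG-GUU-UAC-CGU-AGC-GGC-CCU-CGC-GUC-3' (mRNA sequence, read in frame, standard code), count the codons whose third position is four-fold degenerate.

7

Codon 1 CGG (Arg): third position 4-fold.
Codon 2 GUU (Val): third position 4-fold.
Codon 3 UAC (Tyr): third position 2-fold.
Codon 4 CGU (Arg): third position 4-fold.
Codon 5 AGC (Ser): third position 2-fold.
Codon 6 GGC (Gly): third position 4-fold.
Codon 7 CCU (Pro): third position 4-fold.
Codon 8 CGC (Arg): third position 4-fold.
Codon 9 GUC (Val): third position 4-fold.
Four-fold degenerate third positions: 7.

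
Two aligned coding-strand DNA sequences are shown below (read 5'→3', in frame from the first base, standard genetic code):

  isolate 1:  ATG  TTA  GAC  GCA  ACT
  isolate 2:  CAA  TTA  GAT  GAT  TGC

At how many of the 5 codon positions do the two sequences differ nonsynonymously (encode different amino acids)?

3

Codon 1: ATG Met / CAA Gln — nonsynonymous.
Codon 2: TTA Leu / TTA Leu — identical.
Codon 3: GAC Asp / GAT Asp — synonymous.
Codon 4: GCA Ala / GAT Asp — nonsynonymous.
Codon 5: ACT Thr / TGC Cys — nonsynonymous.
Nonsynonymous differences: 3.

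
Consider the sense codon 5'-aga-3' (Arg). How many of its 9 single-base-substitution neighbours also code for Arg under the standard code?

2

Position 1: CGA → 1 synonymous.
Position 2: none → 0 synonymous.
Position 3: AGG → 1 synonymous.
Total: 1 + 0 + 1 = 2.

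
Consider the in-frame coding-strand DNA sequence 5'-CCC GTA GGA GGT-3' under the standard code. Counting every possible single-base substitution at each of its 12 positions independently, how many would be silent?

Codon 1 (CCC, Pro): 3 synonymous substitutions.
Codon 2 (GTA, Val): 3 synonymous substitutions.
Codon 3 (GGA, Gly): 3 synonymous substitutions.
Codon 4 (GGT, Gly): 3 synonymous substitutions.
Total: 3 + 3 + 3 + 3 = 12.

12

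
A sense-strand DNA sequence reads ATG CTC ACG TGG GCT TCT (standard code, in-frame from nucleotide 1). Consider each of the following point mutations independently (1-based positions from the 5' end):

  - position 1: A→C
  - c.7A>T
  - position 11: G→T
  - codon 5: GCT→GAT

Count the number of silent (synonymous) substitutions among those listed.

Codon 1: ATG (Met) → CTG (Leu) — missense.
Codon 3: ACG (Thr) → TCG (Ser) — missense.
Codon 4: TGG (Trp) → TTG (Leu) — missense.
Codon 5: GCT (Ala) → GAT (Asp) — missense.
Synonymous: 0 of 4.

0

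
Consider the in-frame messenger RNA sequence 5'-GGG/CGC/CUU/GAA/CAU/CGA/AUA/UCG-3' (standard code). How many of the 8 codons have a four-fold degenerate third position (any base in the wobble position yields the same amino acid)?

5

Codon 1 GGG (Gly): third position 4-fold.
Codon 2 CGC (Arg): third position 4-fold.
Codon 3 CUU (Leu): third position 4-fold.
Codon 4 GAA (Glu): third position 2-fold.
Codon 5 CAU (His): third position 2-fold.
Codon 6 CGA (Arg): third position 4-fold.
Codon 7 AUA (Ile): third position 3-fold.
Codon 8 UCG (Ser): third position 4-fold.
Four-fold degenerate third positions: 5.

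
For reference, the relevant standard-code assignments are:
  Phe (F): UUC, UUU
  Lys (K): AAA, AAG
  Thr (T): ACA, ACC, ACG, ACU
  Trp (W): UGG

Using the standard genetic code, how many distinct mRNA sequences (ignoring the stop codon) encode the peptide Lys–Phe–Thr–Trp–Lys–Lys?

64

Lys: 2 codons.
Phe: 2 codons.
Thr: 4 codons.
Trp: 1 codon.
Lys: 2 codons.
Lys: 2 codons.
2 × 2 × 4 × 1 × 2 × 2 = 64.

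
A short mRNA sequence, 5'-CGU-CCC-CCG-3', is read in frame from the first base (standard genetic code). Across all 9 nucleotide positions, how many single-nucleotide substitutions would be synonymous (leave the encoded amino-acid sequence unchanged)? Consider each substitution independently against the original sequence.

9

Codon 1 (CGU, Arg): 3 synonymous substitutions.
Codon 2 (CCC, Pro): 3 synonymous substitutions.
Codon 3 (CCG, Pro): 3 synonymous substitutions.
Total: 3 + 3 + 3 = 9.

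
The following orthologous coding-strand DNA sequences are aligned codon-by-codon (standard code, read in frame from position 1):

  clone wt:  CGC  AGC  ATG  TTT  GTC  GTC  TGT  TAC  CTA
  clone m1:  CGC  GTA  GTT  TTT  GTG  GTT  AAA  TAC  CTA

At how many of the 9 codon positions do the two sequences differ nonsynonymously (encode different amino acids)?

3

Codon 1: CGC Arg / CGC Arg — identical.
Codon 2: AGC Ser / GTA Val — nonsynonymous.
Codon 3: ATG Met / GTT Val — nonsynonymous.
Codon 4: TTT Phe / TTT Phe — identical.
Codon 5: GTC Val / GTG Val — synonymous.
Codon 6: GTC Val / GTT Val — synonymous.
Codon 7: TGT Cys / AAA Lys — nonsynonymous.
Codon 8: TAC Tyr / TAC Tyr — identical.
Codon 9: CTA Leu / CTA Leu — identical.
Nonsynonymous differences: 3.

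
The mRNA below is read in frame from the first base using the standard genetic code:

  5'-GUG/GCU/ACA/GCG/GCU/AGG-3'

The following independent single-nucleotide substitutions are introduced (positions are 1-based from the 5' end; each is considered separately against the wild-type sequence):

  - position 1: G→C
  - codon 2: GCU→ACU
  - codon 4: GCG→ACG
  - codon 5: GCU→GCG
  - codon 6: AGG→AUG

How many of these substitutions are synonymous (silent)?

1

Codon 1: GUG (Val) → CUG (Leu) — missense.
Codon 2: GCU (Ala) → ACU (Thr) — missense.
Codon 4: GCG (Ala) → ACG (Thr) — missense.
Codon 5: GCU (Ala) → GCG (Ala) — synonymous.
Codon 6: AGG (Arg) → AUG (Met) — missense.
Synonymous: 1 of 5.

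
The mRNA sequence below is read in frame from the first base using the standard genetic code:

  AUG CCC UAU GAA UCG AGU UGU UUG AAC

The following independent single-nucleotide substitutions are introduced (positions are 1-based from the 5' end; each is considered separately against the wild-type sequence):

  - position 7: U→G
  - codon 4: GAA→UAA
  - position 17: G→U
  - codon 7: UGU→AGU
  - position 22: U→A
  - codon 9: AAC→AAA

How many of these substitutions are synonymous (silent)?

0

Codon 3: UAU (Tyr) → GAU (Asp) — missense.
Codon 4: GAA (Glu) → UAA (Stop) — nonsense.
Codon 6: AGU (Ser) → AUU (Ile) — missense.
Codon 7: UGU (Cys) → AGU (Ser) — missense.
Codon 8: UUG (Leu) → AUG (Met) — missense.
Codon 9: AAC (Asn) → AAA (Lys) — missense.
Synonymous: 0 of 6.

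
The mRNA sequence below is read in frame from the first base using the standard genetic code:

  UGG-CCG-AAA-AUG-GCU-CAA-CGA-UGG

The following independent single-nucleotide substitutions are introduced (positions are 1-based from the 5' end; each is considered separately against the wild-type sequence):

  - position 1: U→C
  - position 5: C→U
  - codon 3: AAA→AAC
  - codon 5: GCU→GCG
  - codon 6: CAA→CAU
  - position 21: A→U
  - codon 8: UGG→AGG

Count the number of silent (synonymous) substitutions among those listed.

2

Codon 1: UGG (Trp) → CGG (Arg) — missense.
Codon 2: CCG (Pro) → CUG (Leu) — missense.
Codon 3: AAA (Lys) → AAC (Asn) — missense.
Codon 5: GCU (Ala) → GCG (Ala) — synonymous.
Codon 6: CAA (Gln) → CAU (His) — missense.
Codon 7: CGA (Arg) → CGU (Arg) — synonymous.
Codon 8: UGG (Trp) → AGG (Arg) — missense.
Synonymous: 2 of 7.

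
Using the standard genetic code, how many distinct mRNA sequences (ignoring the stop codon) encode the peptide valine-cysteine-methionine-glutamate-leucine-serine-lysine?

Val: 4 codons.
Cys: 2 codons.
Met: 1 codon.
Glu: 2 codons.
Leu: 6 codons.
Ser: 6 codons.
Lys: 2 codons.
4 × 2 × 1 × 2 × 6 × 6 × 2 = 1152.

1152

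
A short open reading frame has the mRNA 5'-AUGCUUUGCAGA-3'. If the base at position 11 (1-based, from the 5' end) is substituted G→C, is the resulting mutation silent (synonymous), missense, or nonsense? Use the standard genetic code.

missense

Position 11 falls in codon 4: AGA → Arg.
After the substitution the codon is ACA → Thr.
Arg ≠ Thr, so this is a missense mutation.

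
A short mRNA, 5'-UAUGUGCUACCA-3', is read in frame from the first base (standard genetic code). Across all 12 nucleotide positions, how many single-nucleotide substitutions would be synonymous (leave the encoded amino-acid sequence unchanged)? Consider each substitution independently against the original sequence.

11

Codon 1 (UAU, Tyr): 1 synonymous substitution.
Codon 2 (GUG, Val): 3 synonymous substitutions.
Codon 3 (CUA, Leu): 4 synonymous substitutions.
Codon 4 (CCA, Pro): 3 synonymous substitutions.
Total: 1 + 3 + 4 + 3 = 11.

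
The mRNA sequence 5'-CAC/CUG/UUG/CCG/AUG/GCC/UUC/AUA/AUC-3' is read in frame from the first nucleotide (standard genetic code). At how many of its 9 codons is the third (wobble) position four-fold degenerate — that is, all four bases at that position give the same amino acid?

3

Codon 1 CAC (His): third position 2-fold.
Codon 2 CUG (Leu): third position 4-fold.
Codon 3 UUG (Leu): third position 2-fold.
Codon 4 CCG (Pro): third position 4-fold.
Codon 5 AUG (Met): third position 1-fold.
Codon 6 GCC (Ala): third position 4-fold.
Codon 7 UUC (Phe): third position 2-fold.
Codon 8 AUA (Ile): third position 3-fold.
Codon 9 AUC (Ile): third position 3-fold.
Four-fold degenerate third positions: 3.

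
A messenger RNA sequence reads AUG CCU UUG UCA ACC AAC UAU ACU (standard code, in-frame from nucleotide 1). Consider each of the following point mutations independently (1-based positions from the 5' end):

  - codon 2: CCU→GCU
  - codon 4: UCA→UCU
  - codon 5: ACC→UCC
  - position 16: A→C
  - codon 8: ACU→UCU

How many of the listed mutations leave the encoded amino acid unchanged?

Codon 2: CCU (Pro) → GCU (Ala) — missense.
Codon 4: UCA (Ser) → UCU (Ser) — synonymous.
Codon 5: ACC (Thr) → UCC (Ser) — missense.
Codon 6: AAC (Asn) → CAC (His) — missense.
Codon 8: ACU (Thr) → UCU (Ser) — missense.
Synonymous: 1 of 5.

1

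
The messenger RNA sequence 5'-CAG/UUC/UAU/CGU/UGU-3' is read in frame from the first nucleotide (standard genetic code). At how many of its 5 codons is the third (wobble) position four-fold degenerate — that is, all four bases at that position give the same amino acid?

1

Codon 1 CAG (Gln): third position 2-fold.
Codon 2 UUC (Phe): third position 2-fold.
Codon 3 UAU (Tyr): third position 2-fold.
Codon 4 CGU (Arg): third position 4-fold.
Codon 5 UGU (Cys): third position 2-fold.
Four-fold degenerate third positions: 1.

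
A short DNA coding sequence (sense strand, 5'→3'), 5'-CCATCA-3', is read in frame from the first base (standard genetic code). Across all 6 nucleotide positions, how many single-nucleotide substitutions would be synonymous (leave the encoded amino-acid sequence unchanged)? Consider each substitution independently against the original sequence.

Codon 1 (CCA, Pro): 3 synonymous substitutions.
Codon 2 (TCA, Ser): 3 synonymous substitutions.
Total: 3 + 3 = 6.

6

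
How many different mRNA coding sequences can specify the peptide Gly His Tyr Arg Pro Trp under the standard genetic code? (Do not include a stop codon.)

384

Gly: 4 codons.
His: 2 codons.
Tyr: 2 codons.
Arg: 6 codons.
Pro: 4 codons.
Trp: 1 codon.
4 × 2 × 2 × 6 × 4 × 1 = 384.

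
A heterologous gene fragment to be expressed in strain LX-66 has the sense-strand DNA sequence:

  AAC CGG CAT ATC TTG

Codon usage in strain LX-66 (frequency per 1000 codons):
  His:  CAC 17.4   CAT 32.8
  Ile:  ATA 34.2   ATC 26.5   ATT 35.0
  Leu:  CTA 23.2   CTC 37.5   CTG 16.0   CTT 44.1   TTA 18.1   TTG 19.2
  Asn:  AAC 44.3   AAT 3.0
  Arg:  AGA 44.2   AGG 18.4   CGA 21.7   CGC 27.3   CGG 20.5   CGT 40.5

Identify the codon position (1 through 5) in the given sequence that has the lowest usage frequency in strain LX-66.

5

Codon 1 AAC (Asn): 44.3 per 1000.
Codon 2 CGG (Arg): 20.5 per 1000.
Codon 3 CAT (His): 32.8 per 1000.
Codon 4 ATC (Ile): 26.5 per 1000.
Codon 5 TTG (Leu): 19.2 per 1000.
Lowest frequency is 19.2 at codon 5.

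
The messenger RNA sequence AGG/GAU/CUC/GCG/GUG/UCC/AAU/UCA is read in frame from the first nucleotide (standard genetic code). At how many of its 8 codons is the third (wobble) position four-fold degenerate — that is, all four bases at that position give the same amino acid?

Codon 1 AGG (Arg): third position 2-fold.
Codon 2 GAU (Asp): third position 2-fold.
Codon 3 CUC (Leu): third position 4-fold.
Codon 4 GCG (Ala): third position 4-fold.
Codon 5 GUG (Val): third position 4-fold.
Codon 6 UCC (Ser): third position 4-fold.
Codon 7 AAU (Asn): third position 2-fold.
Codon 8 UCA (Ser): third position 4-fold.
Four-fold degenerate third positions: 5.

5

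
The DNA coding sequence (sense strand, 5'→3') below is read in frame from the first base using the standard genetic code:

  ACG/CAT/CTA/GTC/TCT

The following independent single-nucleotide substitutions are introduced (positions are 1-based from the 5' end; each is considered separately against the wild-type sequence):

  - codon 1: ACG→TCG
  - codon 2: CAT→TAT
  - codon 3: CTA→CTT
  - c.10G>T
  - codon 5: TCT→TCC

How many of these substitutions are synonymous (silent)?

Codon 1: ACG (Thr) → TCG (Ser) — missense.
Codon 2: CAT (His) → TAT (Tyr) — missense.
Codon 3: CTA (Leu) → CTT (Leu) — synonymous.
Codon 4: GTC (Val) → TTC (Phe) — missense.
Codon 5: TCT (Ser) → TCC (Ser) — synonymous.
Synonymous: 2 of 5.

2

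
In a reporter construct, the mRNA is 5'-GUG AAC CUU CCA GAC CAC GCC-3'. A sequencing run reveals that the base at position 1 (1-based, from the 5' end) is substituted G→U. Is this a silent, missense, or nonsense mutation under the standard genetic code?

Position 1 falls in codon 1: GUG → Val.
After the substitution the codon is UUG → Leu.
Val ≠ Leu, so this is a missense mutation.

missense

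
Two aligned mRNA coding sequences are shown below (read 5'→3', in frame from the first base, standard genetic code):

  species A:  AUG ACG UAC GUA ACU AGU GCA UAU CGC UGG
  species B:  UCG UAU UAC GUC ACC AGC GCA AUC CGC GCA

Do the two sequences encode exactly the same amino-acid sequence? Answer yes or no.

Codon 1: AUG Met / UCG Ser — nonsynonymous.
Codon 2: ACG Thr / UAU Tyr — nonsynonymous.
Codon 3: UAC Tyr / UAC Tyr — identical.
Codon 4: GUA Val / GUC Val — synonymous.
Codon 5: ACU Thr / ACC Thr — synonymous.
Codon 6: AGU Ser / AGC Ser — synonymous.
Codon 7: GCA Ala / GCA Ala — identical.
Codon 8: UAU Tyr / AUC Ile — nonsynonymous.
Codon 9: CGC Arg / CGC Arg — identical.
Codon 10: UGG Trp / GCA Ala — nonsynonymous.
Nonsynonymous differences: 4 → different protein.

no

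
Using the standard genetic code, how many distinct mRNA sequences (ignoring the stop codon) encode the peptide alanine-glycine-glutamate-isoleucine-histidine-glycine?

768

Ala: 4 codons.
Gly: 4 codons.
Glu: 2 codons.
Ile: 3 codons.
His: 2 codons.
Gly: 4 codons.
4 × 4 × 2 × 3 × 2 × 4 = 768.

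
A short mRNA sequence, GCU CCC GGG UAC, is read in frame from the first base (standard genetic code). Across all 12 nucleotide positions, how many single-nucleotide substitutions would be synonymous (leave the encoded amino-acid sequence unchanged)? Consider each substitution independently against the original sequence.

Codon 1 (GCU, Ala): 3 synonymous substitutions.
Codon 2 (CCC, Pro): 3 synonymous substitutions.
Codon 3 (GGG, Gly): 3 synonymous substitutions.
Codon 4 (UAC, Tyr): 1 synonymous substitution.
Total: 3 + 3 + 3 + 1 = 10.

10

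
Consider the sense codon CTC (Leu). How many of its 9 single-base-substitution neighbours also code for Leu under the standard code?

3

Position 1: none → 0 synonymous.
Position 2: none → 0 synonymous.
Position 3: CTT, CTA, CTG → 3 synonymous.
Total: 0 + 0 + 3 = 3.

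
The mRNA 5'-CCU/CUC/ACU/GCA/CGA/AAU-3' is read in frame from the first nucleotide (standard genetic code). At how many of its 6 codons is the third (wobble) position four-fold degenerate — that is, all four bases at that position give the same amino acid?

5

Codon 1 CCU (Pro): third position 4-fold.
Codon 2 CUC (Leu): third position 4-fold.
Codon 3 ACU (Thr): third position 4-fold.
Codon 4 GCA (Ala): third position 4-fold.
Codon 5 CGA (Arg): third position 4-fold.
Codon 6 AAU (Asn): third position 2-fold.
Four-fold degenerate third positions: 5.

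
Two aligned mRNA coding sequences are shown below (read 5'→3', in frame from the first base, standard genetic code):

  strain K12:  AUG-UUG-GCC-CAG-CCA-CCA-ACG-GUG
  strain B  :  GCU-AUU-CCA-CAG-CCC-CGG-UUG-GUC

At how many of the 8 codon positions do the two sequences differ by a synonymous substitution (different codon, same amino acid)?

2

Codon 1: AUG Met / GCU Ala — nonsynonymous.
Codon 2: UUG Leu / AUU Ile — nonsynonymous.
Codon 3: GCC Ala / CCA Pro — nonsynonymous.
Codon 4: CAG Gln / CAG Gln — identical.
Codon 5: CCA Pro / CCC Pro — synonymous.
Codon 6: CCA Pro / CGG Arg — nonsynonymous.
Codon 7: ACG Thr / UUG Leu — nonsynonymous.
Codon 8: GUG Val / GUC Val — synonymous.
Synonymous differences: 2.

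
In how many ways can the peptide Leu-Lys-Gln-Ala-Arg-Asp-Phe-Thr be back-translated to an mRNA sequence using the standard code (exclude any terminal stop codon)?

Leu: 6 codons.
Lys: 2 codons.
Gln: 2 codons.
Ala: 4 codons.
Arg: 6 codons.
Asp: 2 codons.
Phe: 2 codons.
Thr: 4 codons.
6 × 2 × 2 × 4 × 6 × 2 × 2 × 4 = 9216.

9216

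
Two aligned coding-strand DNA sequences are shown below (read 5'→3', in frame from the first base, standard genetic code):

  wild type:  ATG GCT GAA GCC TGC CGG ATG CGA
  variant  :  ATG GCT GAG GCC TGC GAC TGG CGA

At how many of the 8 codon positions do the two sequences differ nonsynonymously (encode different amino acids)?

2

Codon 1: ATG Met / ATG Met — identical.
Codon 2: GCT Ala / GCT Ala — identical.
Codon 3: GAA Glu / GAG Glu — synonymous.
Codon 4: GCC Ala / GCC Ala — identical.
Codon 5: TGC Cys / TGC Cys — identical.
Codon 6: CGG Arg / GAC Asp — nonsynonymous.
Codon 7: ATG Met / TGG Trp — nonsynonymous.
Codon 8: CGA Arg / CGA Arg — identical.
Nonsynonymous differences: 2.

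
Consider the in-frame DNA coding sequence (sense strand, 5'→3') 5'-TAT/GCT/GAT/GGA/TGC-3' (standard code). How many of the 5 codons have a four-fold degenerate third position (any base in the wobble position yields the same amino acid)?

Codon 1 TAT (Tyr): third position 2-fold.
Codon 2 GCT (Ala): third position 4-fold.
Codon 3 GAT (Asp): third position 2-fold.
Codon 4 GGA (Gly): third position 4-fold.
Codon 5 TGC (Cys): third position 2-fold.
Four-fold degenerate third positions: 2.

2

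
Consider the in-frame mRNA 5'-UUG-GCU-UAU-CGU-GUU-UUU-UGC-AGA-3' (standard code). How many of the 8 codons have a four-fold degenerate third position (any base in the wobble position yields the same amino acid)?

3

Codon 1 UUG (Leu): third position 2-fold.
Codon 2 GCU (Ala): third position 4-fold.
Codon 3 UAU (Tyr): third position 2-fold.
Codon 4 CGU (Arg): third position 4-fold.
Codon 5 GUU (Val): third position 4-fold.
Codon 6 UUU (Phe): third position 2-fold.
Codon 7 UGC (Cys): third position 2-fold.
Codon 8 AGA (Arg): third position 2-fold.
Four-fold degenerate third positions: 3.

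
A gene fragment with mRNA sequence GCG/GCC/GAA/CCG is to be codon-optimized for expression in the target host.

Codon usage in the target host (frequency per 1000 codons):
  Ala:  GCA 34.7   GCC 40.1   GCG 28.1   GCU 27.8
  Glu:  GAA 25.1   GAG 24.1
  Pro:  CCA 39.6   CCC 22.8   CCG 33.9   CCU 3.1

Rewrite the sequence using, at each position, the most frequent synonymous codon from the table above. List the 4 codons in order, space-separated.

GCC GCC GAA CCA

Codon 1 (Ala): best is GCC at 40.1.
Codon 2 (Ala): best is GCC at 40.1.
Codon 3 (Glu): best is GAA at 25.1.
Codon 4 (Pro): best is CCA at 39.6.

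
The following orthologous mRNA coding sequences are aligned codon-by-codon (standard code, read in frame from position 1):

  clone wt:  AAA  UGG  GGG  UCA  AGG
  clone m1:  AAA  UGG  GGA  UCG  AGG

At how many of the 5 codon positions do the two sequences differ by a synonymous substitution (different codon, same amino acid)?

Codon 1: AAA Lys / AAA Lys — identical.
Codon 2: UGG Trp / UGG Trp — identical.
Codon 3: GGG Gly / GGA Gly — synonymous.
Codon 4: UCA Ser / UCG Ser — synonymous.
Codon 5: AGG Arg / AGG Arg — identical.
Synonymous differences: 2.

2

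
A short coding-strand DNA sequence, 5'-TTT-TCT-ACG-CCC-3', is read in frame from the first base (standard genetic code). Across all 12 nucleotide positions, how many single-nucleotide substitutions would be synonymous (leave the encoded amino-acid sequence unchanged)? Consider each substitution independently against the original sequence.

Codon 1 (TTT, Phe): 1 synonymous substitution.
Codon 2 (TCT, Ser): 3 synonymous substitutions.
Codon 3 (ACG, Thr): 3 synonymous substitutions.
Codon 4 (CCC, Pro): 3 synonymous substitutions.
Total: 1 + 3 + 3 + 3 = 10.

10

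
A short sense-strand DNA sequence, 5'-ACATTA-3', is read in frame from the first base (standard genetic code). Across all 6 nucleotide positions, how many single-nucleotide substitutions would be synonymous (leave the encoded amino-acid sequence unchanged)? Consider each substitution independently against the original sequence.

5

Codon 1 (ACA, Thr): 3 synonymous substitutions.
Codon 2 (TTA, Leu): 2 synonymous substitutions.
Total: 3 + 2 = 5.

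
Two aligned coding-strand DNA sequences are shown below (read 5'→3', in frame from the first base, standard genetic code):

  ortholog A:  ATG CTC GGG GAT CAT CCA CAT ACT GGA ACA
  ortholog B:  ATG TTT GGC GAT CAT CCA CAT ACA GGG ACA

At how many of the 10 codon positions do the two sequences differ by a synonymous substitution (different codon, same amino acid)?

3

Codon 1: ATG Met / ATG Met — identical.
Codon 2: CTC Leu / TTT Phe — nonsynonymous.
Codon 3: GGG Gly / GGC Gly — synonymous.
Codon 4: GAT Asp / GAT Asp — identical.
Codon 5: CAT His / CAT His — identical.
Codon 6: CCA Pro / CCA Pro — identical.
Codon 7: CAT His / CAT His — identical.
Codon 8: ACT Thr / ACA Thr — synonymous.
Codon 9: GGA Gly / GGG Gly — synonymous.
Codon 10: ACA Thr / ACA Thr — identical.
Synonymous differences: 3.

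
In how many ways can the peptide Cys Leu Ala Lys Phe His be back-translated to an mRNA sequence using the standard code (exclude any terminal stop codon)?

Cys: 2 codons.
Leu: 6 codons.
Ala: 4 codons.
Lys: 2 codons.
Phe: 2 codons.
His: 2 codons.
2 × 6 × 4 × 2 × 2 × 2 = 384.

384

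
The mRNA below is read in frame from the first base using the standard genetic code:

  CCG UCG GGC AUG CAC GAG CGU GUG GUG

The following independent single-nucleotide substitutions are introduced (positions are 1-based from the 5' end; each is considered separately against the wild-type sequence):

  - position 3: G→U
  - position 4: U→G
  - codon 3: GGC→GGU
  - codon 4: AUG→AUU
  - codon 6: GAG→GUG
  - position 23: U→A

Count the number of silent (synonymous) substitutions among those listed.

2

Codon 1: CCG (Pro) → CCU (Pro) — synonymous.
Codon 2: UCG (Ser) → GCG (Ala) — missense.
Codon 3: GGC (Gly) → GGU (Gly) — synonymous.
Codon 4: AUG (Met) → AUU (Ile) — missense.
Codon 6: GAG (Glu) → GUG (Val) — missense.
Codon 8: GUG (Val) → GAG (Glu) — missense.
Synonymous: 2 of 6.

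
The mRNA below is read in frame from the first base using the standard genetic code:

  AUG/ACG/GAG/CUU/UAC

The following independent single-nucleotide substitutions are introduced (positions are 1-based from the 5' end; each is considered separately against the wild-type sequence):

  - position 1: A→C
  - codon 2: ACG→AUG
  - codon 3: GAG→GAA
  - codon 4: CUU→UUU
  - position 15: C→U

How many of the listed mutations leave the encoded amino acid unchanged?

Codon 1: AUG (Met) → CUG (Leu) — missense.
Codon 2: ACG (Thr) → AUG (Met) — missense.
Codon 3: GAG (Glu) → GAA (Glu) — synonymous.
Codon 4: CUU (Leu) → UUU (Phe) — missense.
Codon 5: UAC (Tyr) → UAU (Tyr) — synonymous.
Synonymous: 2 of 5.

2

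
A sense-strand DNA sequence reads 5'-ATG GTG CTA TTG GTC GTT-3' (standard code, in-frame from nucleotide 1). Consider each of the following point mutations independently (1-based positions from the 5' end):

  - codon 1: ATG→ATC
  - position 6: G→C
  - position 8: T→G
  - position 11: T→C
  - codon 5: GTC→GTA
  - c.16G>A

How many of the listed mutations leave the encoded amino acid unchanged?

2

Codon 1: ATG (Met) → ATC (Ile) — missense.
Codon 2: GTG (Val) → GTC (Val) — synonymous.
Codon 3: CTA (Leu) → CGA (Arg) — missense.
Codon 4: TTG (Leu) → TCG (Ser) — missense.
Codon 5: GTC (Val) → GTA (Val) — synonymous.
Codon 6: GTT (Val) → ATT (Ile) — missense.
Synonymous: 2 of 6.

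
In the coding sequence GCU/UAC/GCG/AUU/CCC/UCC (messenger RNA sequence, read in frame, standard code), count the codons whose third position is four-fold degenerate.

4

Codon 1 GCU (Ala): third position 4-fold.
Codon 2 UAC (Tyr): third position 2-fold.
Codon 3 GCG (Ala): third position 4-fold.
Codon 4 AUU (Ile): third position 3-fold.
Codon 5 CCC (Pro): third position 4-fold.
Codon 6 UCC (Ser): third position 4-fold.
Four-fold degenerate third positions: 4.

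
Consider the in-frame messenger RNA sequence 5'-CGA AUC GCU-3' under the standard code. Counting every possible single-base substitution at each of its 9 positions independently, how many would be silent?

9

Codon 1 (CGA, Arg): 4 synonymous substitutions.
Codon 2 (AUC, Ile): 2 synonymous substitutions.
Codon 3 (GCU, Ala): 3 synonymous substitutions.
Total: 4 + 2 + 3 = 9.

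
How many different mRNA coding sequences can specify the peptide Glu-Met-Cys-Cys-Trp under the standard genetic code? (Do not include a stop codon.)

Glu: 2 codons.
Met: 1 codon.
Cys: 2 codons.
Cys: 2 codons.
Trp: 1 codon.
2 × 1 × 2 × 2 × 1 = 8.

8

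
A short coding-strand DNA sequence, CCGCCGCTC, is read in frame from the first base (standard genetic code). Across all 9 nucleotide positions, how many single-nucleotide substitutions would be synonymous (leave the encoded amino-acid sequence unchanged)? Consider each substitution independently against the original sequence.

Codon 1 (CCG, Pro): 3 synonymous substitutions.
Codon 2 (CCG, Pro): 3 synonymous substitutions.
Codon 3 (CTC, Leu): 3 synonymous substitutions.
Total: 3 + 3 + 3 = 9.

9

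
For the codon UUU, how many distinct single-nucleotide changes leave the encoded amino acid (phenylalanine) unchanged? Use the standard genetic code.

Position 1: none → 0 synonymous.
Position 2: none → 0 synonymous.
Position 3: UUC → 1 synonymous.
Total: 0 + 0 + 1 = 1.

1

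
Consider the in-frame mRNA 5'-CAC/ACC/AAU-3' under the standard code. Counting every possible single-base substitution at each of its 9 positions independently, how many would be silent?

5

Codon 1 (CAC, His): 1 synonymous substitution.
Codon 2 (ACC, Thr): 3 synonymous substitutions.
Codon 3 (AAU, Asn): 1 synonymous substitution.
Total: 1 + 3 + 1 = 5.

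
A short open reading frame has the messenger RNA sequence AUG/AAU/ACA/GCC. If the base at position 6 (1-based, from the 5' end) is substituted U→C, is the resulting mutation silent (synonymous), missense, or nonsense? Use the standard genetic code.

silent

Position 6 falls in codon 2: AAU → Asn.
After the substitution the codon is AAC → Asn.
Both encode Asn, so the change is synonymous.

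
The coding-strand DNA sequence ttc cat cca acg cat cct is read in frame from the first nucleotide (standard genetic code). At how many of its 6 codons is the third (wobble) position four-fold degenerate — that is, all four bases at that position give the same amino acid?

Codon 1 TTC (Phe): third position 2-fold.
Codon 2 CAT (His): third position 2-fold.
Codon 3 CCA (Pro): third position 4-fold.
Codon 4 ACG (Thr): third position 4-fold.
Codon 5 CAT (His): third position 2-fold.
Codon 6 CCT (Pro): third position 4-fold.
Four-fold degenerate third positions: 3.

3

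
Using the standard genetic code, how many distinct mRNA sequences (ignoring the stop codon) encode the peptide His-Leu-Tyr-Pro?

96

His: 2 codons.
Leu: 6 codons.
Tyr: 2 codons.
Pro: 4 codons.
2 × 6 × 2 × 4 = 96.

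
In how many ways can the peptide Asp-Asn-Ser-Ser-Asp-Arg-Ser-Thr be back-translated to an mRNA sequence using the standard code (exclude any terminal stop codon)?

41472

Asp: 2 codons.
Asn: 2 codons.
Ser: 6 codons.
Ser: 6 codons.
Asp: 2 codons.
Arg: 6 codons.
Ser: 6 codons.
Thr: 4 codons.
2 × 2 × 6 × 6 × 2 × 6 × 6 × 4 = 41472.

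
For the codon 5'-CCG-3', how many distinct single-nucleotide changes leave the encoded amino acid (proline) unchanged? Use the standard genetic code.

3

Position 1: none → 0 synonymous.
Position 2: none → 0 synonymous.
Position 3: CCU, CCC, CCA → 3 synonymous.
Total: 0 + 0 + 3 = 3.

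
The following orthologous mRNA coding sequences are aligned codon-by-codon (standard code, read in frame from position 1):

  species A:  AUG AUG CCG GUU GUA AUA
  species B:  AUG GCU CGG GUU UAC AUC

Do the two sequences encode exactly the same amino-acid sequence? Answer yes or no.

no

Codon 1: AUG Met / AUG Met — identical.
Codon 2: AUG Met / GCU Ala — nonsynonymous.
Codon 3: CCG Pro / CGG Arg — nonsynonymous.
Codon 4: GUU Val / GUU Val — identical.
Codon 5: GUA Val / UAC Tyr — nonsynonymous.
Codon 6: AUA Ile / AUC Ile — synonymous.
Nonsynonymous differences: 3 → different protein.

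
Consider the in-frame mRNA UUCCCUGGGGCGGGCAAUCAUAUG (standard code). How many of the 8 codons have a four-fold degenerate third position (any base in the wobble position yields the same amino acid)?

4

Codon 1 UUC (Phe): third position 2-fold.
Codon 2 CCU (Pro): third position 4-fold.
Codon 3 GGG (Gly): third position 4-fold.
Codon 4 GCG (Ala): third position 4-fold.
Codon 5 GGC (Gly): third position 4-fold.
Codon 6 AAU (Asn): third position 2-fold.
Codon 7 CAU (His): third position 2-fold.
Codon 8 AUG (Met): third position 1-fold.
Four-fold degenerate third positions: 4.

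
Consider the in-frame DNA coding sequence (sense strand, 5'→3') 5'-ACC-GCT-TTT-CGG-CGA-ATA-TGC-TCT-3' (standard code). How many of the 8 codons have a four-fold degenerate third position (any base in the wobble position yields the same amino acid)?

Codon 1 ACC (Thr): third position 4-fold.
Codon 2 GCT (Ala): third position 4-fold.
Codon 3 TTT (Phe): third position 2-fold.
Codon 4 CGG (Arg): third position 4-fold.
Codon 5 CGA (Arg): third position 4-fold.
Codon 6 ATA (Ile): third position 3-fold.
Codon 7 TGC (Cys): third position 2-fold.
Codon 8 TCT (Ser): third position 4-fold.
Four-fold degenerate third positions: 5.

5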